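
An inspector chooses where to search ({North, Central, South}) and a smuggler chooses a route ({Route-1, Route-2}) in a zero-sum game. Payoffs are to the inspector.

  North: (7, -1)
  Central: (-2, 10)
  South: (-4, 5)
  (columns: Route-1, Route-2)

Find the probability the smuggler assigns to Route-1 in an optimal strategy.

Row minima: North → -1, Central → -2, South → -4; maximin = -1.
Column maxima: Route-1 → 7, Route-2 → 10; minimax = 7.
-1 ≠ 7, so there is no saddle point; optimal play is mixed.
South is strictly dominated by Central, so the inspector never plays it.
On the remaining 2×2 (North, Central vs Route-1, Route-2):
Let the inspector play North with probability p. Expected payoff against Route-1: 7p + (-2)(1−p) = 9p − 2; against Route-2: (-1)p + 10(1−p) = −11p + 10.
Setting these equal: 9p − 2 = −11p + 10 ⇒ 20p = 12 ⇒ p = 3/5, and the value is (9)·(3/5) − 2 = 17/5.
For the smuggler: with q = P(Route-1), equating North's and Central's payoffs gives 8q − 1 = −12q + 10 ⇒ q = 11/20.

11/20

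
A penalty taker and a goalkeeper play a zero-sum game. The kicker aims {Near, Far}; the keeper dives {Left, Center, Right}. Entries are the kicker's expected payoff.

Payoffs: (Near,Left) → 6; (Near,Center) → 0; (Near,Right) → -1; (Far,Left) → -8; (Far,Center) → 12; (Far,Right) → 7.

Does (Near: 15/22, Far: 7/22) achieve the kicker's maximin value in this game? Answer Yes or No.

Yes

Against Left this mix gives (15/22)·6 + (7/22)·(-8) = 17/11.
Against Center this mix gives (15/22)·0 + (7/22)·12 = 42/11.
Against Right this mix gives (15/22)·(-1) + (7/22)·7 = 17/11.
All of the keeper's active replies (Left, Right) yield 17/11, and no column does worse for the kicker. The mix makes the keeper indifferent and guarantees 17/11, so it is optimal.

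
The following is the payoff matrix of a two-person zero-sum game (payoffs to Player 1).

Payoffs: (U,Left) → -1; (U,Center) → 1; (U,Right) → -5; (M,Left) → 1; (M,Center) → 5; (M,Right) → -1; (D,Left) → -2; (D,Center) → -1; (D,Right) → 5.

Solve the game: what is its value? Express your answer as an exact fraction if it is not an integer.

1/3

Row minima: U → -5, M → -1, D → -2; maximin = -1.
Column maxima: Left → 1, Center → 5, Right → 5; minimax = 1.
-1 ≠ 1, so there is no saddle point; optimal play is mixed.
U is strictly dominated by M, so Player 1 never plays it.
Center is strictly dominated by Left (it gives Player 1 strictly more in every row), so Player 2 never plays it.
On the remaining 2×2 (M, D vs Left, Right):
Let Player 1 play M with probability p. Expected payoff against Left: 1p + (-2)(1−p) = 3p − 2; against Right: (-1)p + 5(1−p) = −6p + 5.
Setting these equal: 3p − 2 = −6p + 5 ⇒ 9p = 7 ⇒ p = 7/9, and the value is (3)·(7/9) − 2 = 1/3.
For Player 2: with q = P(Left), equating M's and D's payoffs gives 2q − 1 = −7q + 5 ⇒ q = 2/3.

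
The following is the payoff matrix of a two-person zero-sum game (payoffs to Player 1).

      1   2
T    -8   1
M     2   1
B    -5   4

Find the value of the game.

Row minima: T → -8, M → 1, B → -5; maximin = 1.
Column maxima: 1 → 2, 2 → 4; minimax = 2.
1 ≠ 2, so there is no saddle point; optimal play is mixed.
T is strictly dominated by B, so Player 1 never plays it.
On the remaining 2×2 (M, B vs 1, 2):
Let Player 1 play M with probability p. Expected payoff against 1: 2p + (-5)(1−p) = 7p − 5; against 2: 1p + 4(1−p) = −3p + 4.
Setting these equal: 7p − 5 = −3p + 4 ⇒ 10p = 9 ⇒ p = 9/10, and the value is (7)·(9/10) − 5 = 13/10.
For Player 2: with q = P(1), equating M's and B's payoffs gives q + 1 = −9q + 4 ⇒ q = 3/10.

13/10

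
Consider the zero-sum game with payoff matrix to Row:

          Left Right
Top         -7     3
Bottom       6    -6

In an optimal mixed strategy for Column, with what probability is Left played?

9/22

Row minima: Top → -7, Bottom → -6; maximin = -6.
Column maxima: Left → 6, Right → 3; minimax = 3.
-6 ≠ 3, so there is no saddle point; optimal play is mixed.
Let Row play Top with probability p. Expected payoff against Left: (-7)p + 6(1−p) = −13p + 6; against Right: 3p + (-6)(1−p) = 9p − 6.
Setting these equal: −13p + 6 = 9p − 6 ⇒ −22p = -12 ⇒ p = 6/11, and the value is (-13)·(6/11) + 6 = -12/11.
For Column: with q = P(Left), equating Top's and Bottom's payoffs gives −10q + 3 = 12q − 6 ⇒ q = 9/22.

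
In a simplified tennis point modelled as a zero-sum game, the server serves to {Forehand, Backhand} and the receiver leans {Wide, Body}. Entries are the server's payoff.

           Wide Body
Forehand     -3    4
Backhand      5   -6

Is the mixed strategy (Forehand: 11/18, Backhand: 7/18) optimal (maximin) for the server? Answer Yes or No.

Yes

Against Wide this mix gives (11/18)·(-3) + (7/18)·5 = 1/9.
Against Body this mix gives (11/18)·4 + (7/18)·(-6) = 1/9.
All of the receiver's active replies (Wide, Body) yield 1/9, and no column does worse for the server. The mix makes the receiver indifferent and guarantees 1/9, so it is optimal.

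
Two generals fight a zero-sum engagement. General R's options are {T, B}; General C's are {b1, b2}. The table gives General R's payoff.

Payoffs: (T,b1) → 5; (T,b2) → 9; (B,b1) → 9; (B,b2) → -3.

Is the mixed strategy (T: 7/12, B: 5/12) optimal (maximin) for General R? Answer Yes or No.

Against b1 this mix gives (7/12)·5 + (5/12)·9 = 20/3.
Against b2 this mix gives (7/12)·9 + (5/12)·(-3) = 4.
General C will play b2, holding General R to 4. Shifting weight toward the row that does better against b2 would raise this floor (the equalizing mix achieves 6 against both b2 and b1), so the proposed strategy is not optimal.

No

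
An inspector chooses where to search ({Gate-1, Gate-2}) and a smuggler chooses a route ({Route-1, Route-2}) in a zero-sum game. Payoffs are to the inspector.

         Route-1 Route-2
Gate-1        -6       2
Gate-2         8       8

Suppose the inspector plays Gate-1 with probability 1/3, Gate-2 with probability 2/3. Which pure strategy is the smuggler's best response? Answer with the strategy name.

Route-1

If the smuggler plays Route-1, the inspector's expected payoff is (1/3)·(-6) + (2/3)·8 = 10/3.
If the smuggler plays Route-2, the inspector's expected payoff is (1/3)·2 + (2/3)·8 = 6.
The smuggler minimizes the inspector's payoff; the smallest is 10/3, so the best response is Route-1.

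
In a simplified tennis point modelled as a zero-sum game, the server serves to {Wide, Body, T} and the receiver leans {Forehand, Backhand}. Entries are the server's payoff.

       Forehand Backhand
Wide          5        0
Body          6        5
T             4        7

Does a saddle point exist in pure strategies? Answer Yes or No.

Row minima: Wide → 0, Body → 5, T → 4; maximin = 5.
Column maxima: Forehand → 6, Backhand → 7; minimax = 6.
5 ≠ 6, so no pure-strategy equilibrium exists.

No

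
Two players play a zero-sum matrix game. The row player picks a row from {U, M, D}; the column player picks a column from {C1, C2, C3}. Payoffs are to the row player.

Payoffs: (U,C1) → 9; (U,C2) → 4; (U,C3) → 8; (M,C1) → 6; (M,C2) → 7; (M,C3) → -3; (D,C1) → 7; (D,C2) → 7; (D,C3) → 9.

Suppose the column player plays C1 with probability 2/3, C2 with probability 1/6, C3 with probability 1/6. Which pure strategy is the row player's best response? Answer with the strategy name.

U

Expected payoff of U: (2/3)·9 + (1/6)·4 + (1/6)·8 = 8.
Expected payoff of M: (2/3)·6 + (1/6)·7 + (1/6)·(-3) = 14/3.
Expected payoff of D: (2/3)·7 + (1/6)·7 + (1/6)·9 = 22/3.
The largest is 8, so the row player's best response is U.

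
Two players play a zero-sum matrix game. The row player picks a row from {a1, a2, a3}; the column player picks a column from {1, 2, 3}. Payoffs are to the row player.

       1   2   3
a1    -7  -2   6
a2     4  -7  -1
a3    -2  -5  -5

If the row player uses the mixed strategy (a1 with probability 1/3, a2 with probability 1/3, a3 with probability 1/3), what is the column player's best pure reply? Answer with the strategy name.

2

If the column player plays 1, the row player's expected payoff is (1/3)·(-7) + (1/3)·4 + (1/3)·(-2) = -5/3.
If the column player plays 2, the row player's expected payoff is (1/3)·(-2) + (1/3)·(-7) + (1/3)·(-5) = -14/3.
If the column player plays 3, the row player's expected payoff is (1/3)·6 + (1/3)·(-1) + (1/3)·(-5) = 0.
The column player minimizes the row player's payoff; the smallest is -14/3, so the best response is 2.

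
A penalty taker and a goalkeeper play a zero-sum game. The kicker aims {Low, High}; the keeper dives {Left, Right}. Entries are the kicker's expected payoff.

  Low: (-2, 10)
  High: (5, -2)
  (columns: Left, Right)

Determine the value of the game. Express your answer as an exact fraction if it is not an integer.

46/19

Row minima: Low → -2, High → -2; maximin = -2.
Column maxima: Left → 5, Right → 10; minimax = 5.
-2 ≠ 5, so there is no saddle point; optimal play is mixed.
Let the kicker play Low with probability p. Expected payoff against Left: (-2)p + 5(1−p) = −7p + 5; against Right: 10p + (-2)(1−p) = 12p − 2.
Setting these equal: −7p + 5 = 12p − 2 ⇒ −19p = -7 ⇒ p = 7/19, and the value is (-7)·(7/19) + 5 = 46/19.
For the keeper: with q = P(Left), equating Low's and High's payoffs gives −12q + 10 = 7q − 2 ⇒ q = 12/19.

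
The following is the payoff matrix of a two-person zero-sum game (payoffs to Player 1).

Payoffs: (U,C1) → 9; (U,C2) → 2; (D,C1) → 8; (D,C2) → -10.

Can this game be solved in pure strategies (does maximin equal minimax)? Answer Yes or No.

Yes

Row minima: U → 2, D → -10; maximin = 2.
Column maxima: C1 → 9, C2 → 2; minimax = 2.
maximin = minimax = 2, so a saddle point exists.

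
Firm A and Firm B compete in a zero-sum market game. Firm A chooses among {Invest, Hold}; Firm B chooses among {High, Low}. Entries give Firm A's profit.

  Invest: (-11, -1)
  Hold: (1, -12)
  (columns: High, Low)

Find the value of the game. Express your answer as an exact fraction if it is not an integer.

-133/23

Row minima: Invest → -11, Hold → -12; maximin = -11.
Column maxima: High → 1, Low → -1; minimax = -1.
-11 ≠ -1, so there is no saddle point; optimal play is mixed.
Let Firm A play Invest with probability p. Expected payoff against High: (-11)p + 1(1−p) = −12p + 1; against Low: (-1)p + (-12)(1−p) = 11p − 12.
Setting these equal: −12p + 1 = 11p − 12 ⇒ −23p = -13 ⇒ p = 13/23, and the value is (-12)·(13/23) + 1 = -133/23.
For Firm B: with q = P(High), equating Invest's and Hold's payoffs gives −10q − 1 = 13q − 12 ⇒ q = 11/23.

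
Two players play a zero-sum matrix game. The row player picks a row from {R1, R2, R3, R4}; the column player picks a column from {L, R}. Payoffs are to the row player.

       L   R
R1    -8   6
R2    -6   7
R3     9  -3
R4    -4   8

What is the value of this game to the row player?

Row minima: R1 → -8, R2 → -6, R3 → -3, R4 → -4; maximin = -3.
Column maxima: L → 9, R → 8; minimax = 8.
-3 ≠ 8, so there is no saddle point; optimal play is mixed.
R1 is strictly dominated by R2, so the row player never plays it.
R2 is strictly dominated by R4, so the row player never plays it.
On the remaining 2×2 (R3, R4 vs L, R):
Let the row player play R3 with probability p. Expected payoff against L: 9p + (-4)(1−p) = 13p − 4; against R: (-3)p + 8(1−p) = −11p + 8.
Setting these equal: 13p − 4 = −11p + 8 ⇒ 24p = 12 ⇒ p = 1/2, and the value is (13)·(1/2) − 4 = 5/2.
For the column player: with q = P(L), equating R3's and R4's payoffs gives 12q − 3 = −12q + 8 ⇒ q = 11/24.

5/2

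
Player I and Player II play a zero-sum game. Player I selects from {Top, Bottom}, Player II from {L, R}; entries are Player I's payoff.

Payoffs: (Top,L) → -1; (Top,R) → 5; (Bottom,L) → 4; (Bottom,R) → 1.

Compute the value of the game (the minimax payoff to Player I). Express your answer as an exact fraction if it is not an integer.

7/3

Row minima: Top → -1, Bottom → 1; maximin = 1.
Column maxima: L → 4, R → 5; minimax = 4.
1 ≠ 4, so there is no saddle point; optimal play is mixed.
Let Player I play Top with probability p. Expected payoff against L: (-1)p + 4(1−p) = −5p + 4; against R: 5p + 1(1−p) = 4p + 1.
Setting these equal: −5p + 4 = 4p + 1 ⇒ −9p = -3 ⇒ p = 1/3, and the value is (-5)·(1/3) + 4 = 7/3.
For Player II: with q = P(L), equating Top's and Bottom's payoffs gives −6q + 5 = 3q + 1 ⇒ q = 4/9.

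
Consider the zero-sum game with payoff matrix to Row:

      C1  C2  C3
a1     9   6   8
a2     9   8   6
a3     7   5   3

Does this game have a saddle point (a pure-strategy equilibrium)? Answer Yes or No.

No

Row minima: a1 → 6, a2 → 6, a3 → 3; maximin = 6.
Column maxima: C1 → 9, C2 → 8, C3 → 8; minimax = 8.
6 ≠ 8, so no pure-strategy equilibrium exists.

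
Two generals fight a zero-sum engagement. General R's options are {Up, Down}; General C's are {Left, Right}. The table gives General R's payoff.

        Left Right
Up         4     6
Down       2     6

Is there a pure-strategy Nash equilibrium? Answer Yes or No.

Yes

Row minima: Up → 4, Down → 2; maximin = 4.
Column maxima: Left → 4, Right → 6; minimax = 4.
maximin = minimax = 4, so a saddle point exists.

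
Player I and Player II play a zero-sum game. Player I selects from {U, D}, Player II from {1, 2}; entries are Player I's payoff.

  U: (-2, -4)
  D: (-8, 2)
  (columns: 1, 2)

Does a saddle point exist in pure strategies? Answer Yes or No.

Row minima: U → -4, D → -8; maximin = -4.
Column maxima: 1 → -2, 2 → 2; minimax = -2.
-4 ≠ -2, so no pure-strategy equilibrium exists.

No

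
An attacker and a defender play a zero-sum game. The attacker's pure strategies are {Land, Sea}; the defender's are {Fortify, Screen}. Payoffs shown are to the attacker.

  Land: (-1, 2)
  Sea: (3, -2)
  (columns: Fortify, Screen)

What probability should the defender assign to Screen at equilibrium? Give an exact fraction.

1/2

Row minima: Land → -1, Sea → -2; maximin = -1.
Column maxima: Fortify → 3, Screen → 2; minimax = 2.
-1 ≠ 2, so there is no saddle point; optimal play is mixed.
Let the attacker play Land with probability p. Expected payoff against Fortify: (-1)p + 3(1−p) = −4p + 3; against Screen: 2p + (-2)(1−p) = 4p − 2.
Setting these equal: −4p + 3 = 4p − 2 ⇒ −8p = -5 ⇒ p = 5/8, and the value is (-4)·(5/8) + 3 = 1/2.
For the defender: with q = P(Fortify), equating Land's and Sea's payoffs gives −3q + 2 = 5q − 2 ⇒ q = 1/2.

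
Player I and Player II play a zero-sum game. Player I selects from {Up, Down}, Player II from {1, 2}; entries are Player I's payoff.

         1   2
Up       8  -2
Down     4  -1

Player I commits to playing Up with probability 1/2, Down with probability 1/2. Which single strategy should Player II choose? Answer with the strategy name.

2

If Player II plays 1, Player I's expected payoff is (1/2)·8 + (1/2)·4 = 6.
If Player II plays 2, Player I's expected payoff is (1/2)·(-2) + (1/2)·(-1) = -3/2.
Player II minimizes Player I's payoff; the smallest is -3/2, so the best response is 2.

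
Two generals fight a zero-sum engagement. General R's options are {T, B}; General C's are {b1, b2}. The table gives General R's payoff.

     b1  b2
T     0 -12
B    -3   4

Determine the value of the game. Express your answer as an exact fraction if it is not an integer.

Row minima: T → -12, B → -3; maximin = -3.
Column maxima: b1 → 0, b2 → 4; minimax = 0.
-3 ≠ 0, so there is no saddle point; optimal play is mixed.
Let General R play T with probability p. Expected payoff against b1: 0p + (-3)(1−p) = 3p − 3; against b2: (-12)p + 4(1−p) = −16p + 4.
Setting these equal: 3p − 3 = −16p + 4 ⇒ 19p = 7 ⇒ p = 7/19, and the value is (3)·(7/19) − 3 = -36/19.
For General C: with q = P(b1), equating T's and B's payoffs gives 12q − 12 = −7q + 4 ⇒ q = 16/19.

-36/19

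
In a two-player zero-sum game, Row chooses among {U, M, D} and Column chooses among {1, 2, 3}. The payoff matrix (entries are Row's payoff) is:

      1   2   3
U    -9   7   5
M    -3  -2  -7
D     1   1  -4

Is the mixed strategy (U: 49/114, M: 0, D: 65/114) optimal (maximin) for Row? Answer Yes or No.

Against 1 this mix gives (49/114)·(-9) + (65/114)·1 = -188/57.
Against 2 this mix gives (49/114)·7 + (65/114)·1 = 68/19.
Against 3 this mix gives (49/114)·5 + (65/114)·(-4) = -5/38.
Column will play 1, holding Row to -188/57. Shifting weight toward the row that does better against 1 would raise this floor (the equalizing mix achieves -31/19 against both 1 and 3), so the proposed strategy is not optimal.

No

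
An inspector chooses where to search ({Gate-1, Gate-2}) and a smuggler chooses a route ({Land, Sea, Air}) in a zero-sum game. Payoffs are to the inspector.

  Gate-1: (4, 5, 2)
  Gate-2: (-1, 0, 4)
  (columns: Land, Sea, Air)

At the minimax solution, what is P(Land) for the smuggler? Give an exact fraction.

Row minima: Gate-1 → 2, Gate-2 → -1; maximin = 2.
Column maxima: Land → 4, Sea → 5, Air → 4; minimax = 4.
2 ≠ 4, so there is no saddle point; optimal play is mixed.
Sea is strictly dominated by Land (it gives the inspector strictly more in every row), so the smuggler never plays it.
On the remaining 2×2 (Gate-1, Gate-2 vs Land, Air):
Let the inspector play Gate-1 with probability p. Expected payoff against Land: 4p + (-1)(1−p) = 5p − 1; against Air: 2p + 4(1−p) = −2p + 4.
Setting these equal: 5p − 1 = −2p + 4 ⇒ 7p = 5 ⇒ p = 5/7, and the value is (5)·(5/7) − 1 = 18/7.
For the smuggler: with q = P(Land), equating Gate-1's and Gate-2's payoffs gives 2q + 2 = −5q + 4 ⇒ q = 2/7.

2/7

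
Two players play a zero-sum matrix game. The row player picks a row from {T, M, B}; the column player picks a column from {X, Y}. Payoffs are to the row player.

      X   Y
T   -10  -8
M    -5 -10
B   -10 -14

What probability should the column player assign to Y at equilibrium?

Row minima: T → -10, M → -10, B → -14; maximin = -10.
Column maxima: X → -5, Y → -8; minimax = -8.
-10 ≠ -8, so there is no saddle point; optimal play is mixed.
B is strictly dominated by M, so the row player never plays it.
On the remaining 2×2 (T, M vs X, Y):
Let the row player play T with probability p. Expected payoff against X: (-10)p + (-5)(1−p) = −5p − 5; against Y: (-8)p + (-10)(1−p) = 2p − 10.
Setting these equal: −5p − 5 = 2p − 10 ⇒ −7p = -5 ⇒ p = 5/7, and the value is (-5)·(5/7) − 5 = -60/7.
For the column player: with q = P(X), equating T's and M's payoffs gives −2q − 8 = 5q − 10 ⇒ q = 2/7.

5/7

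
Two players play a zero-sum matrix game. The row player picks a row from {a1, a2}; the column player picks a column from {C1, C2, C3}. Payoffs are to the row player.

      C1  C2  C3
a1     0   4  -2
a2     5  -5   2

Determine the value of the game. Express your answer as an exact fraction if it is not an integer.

Row minima: a1 → -2, a2 → -5; maximin = -2.
Column maxima: C1 → 5, C2 → 4, C3 → 2; minimax = 2.
-2 ≠ 2, so there is no saddle point; optimal play is mixed.
C1 is strictly dominated by C3 (it gives the row player strictly more in every row), so the column player never plays it.
On the remaining 2×2 (a1, a2 vs C2, C3):
Let the row player play a1 with probability p. Expected payoff against C2: 4p + (-5)(1−p) = 9p − 5; against C3: (-2)p + 2(1−p) = −4p + 2.
Setting these equal: 9p − 5 = −4p + 2 ⇒ 13p = 7 ⇒ p = 7/13, and the value is (9)·(7/13) − 5 = -2/13.
For the column player: with q = P(C2), equating a1's and a2's payoffs gives 6q − 2 = −7q + 2 ⇒ q = 4/13.

-2/13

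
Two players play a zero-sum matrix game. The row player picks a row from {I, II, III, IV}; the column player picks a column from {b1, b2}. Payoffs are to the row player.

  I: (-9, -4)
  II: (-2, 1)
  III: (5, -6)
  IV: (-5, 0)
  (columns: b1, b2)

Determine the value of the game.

-1/2

Row minima: I → -9, II → -2, III → -6, IV → -5; maximin = -2.
Column maxima: b1 → 5, b2 → 1; minimax = 1.
-2 ≠ 1, so there is no saddle point; optimal play is mixed.
I is strictly dominated by II, so the row player never plays it.
IV is strictly dominated by II, so the row player never plays it.
On the remaining 2×2 (II, III vs b1, b2):
Let the row player play II with probability p. Expected payoff against b1: (-2)p + 5(1−p) = −7p + 5; against b2: 1p + (-6)(1−p) = 7p − 6.
Setting these equal: −7p + 5 = 7p − 6 ⇒ −14p = -11 ⇒ p = 11/14, and the value is (-7)·(11/14) + 5 = -1/2.
For the column player: with q = P(b1), equating II's and III's payoffs gives −3q + 1 = 11q − 6 ⇒ q = 1/2.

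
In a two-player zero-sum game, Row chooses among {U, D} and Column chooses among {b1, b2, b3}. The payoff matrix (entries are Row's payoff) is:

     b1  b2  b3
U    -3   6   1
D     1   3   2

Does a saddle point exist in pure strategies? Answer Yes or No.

Yes

Row minima: U → -3, D → 1; maximin = 1.
Column maxima: b1 → 1, b2 → 6, b3 → 2; minimax = 1.
maximin = minimax = 1, so a saddle point exists.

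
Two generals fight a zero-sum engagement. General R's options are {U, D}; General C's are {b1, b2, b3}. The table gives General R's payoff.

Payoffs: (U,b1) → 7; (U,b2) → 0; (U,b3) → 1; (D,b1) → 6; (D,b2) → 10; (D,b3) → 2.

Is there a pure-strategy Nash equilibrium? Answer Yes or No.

Row minima: U → 0, D → 2; maximin = 2.
Column maxima: b1 → 7, b2 → 10, b3 → 2; minimax = 2.
maximin = minimax = 2, so a saddle point exists.

Yes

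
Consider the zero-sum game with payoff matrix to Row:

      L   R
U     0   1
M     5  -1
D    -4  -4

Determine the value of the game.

Row minima: U → 0, M → -1, D → -4; maximin = 0.
Column maxima: L → 5, R → 1; minimax = 1.
0 ≠ 1, so there is no saddle point; optimal play is mixed.
D is strictly dominated by U, so Row never plays it.
On the remaining 2×2 (U, M vs L, R):
Let Row play U with probability p. Expected payoff against L: 0p + 5(1−p) = −5p + 5; against R: 1p + (-1)(1−p) = 2p − 1.
Setting these equal: −5p + 5 = 2p − 1 ⇒ −7p = -6 ⇒ p = 6/7, and the value is (-5)·(6/7) + 5 = 5/7.
For Column: with q = P(L), equating U's and M's payoffs gives −q + 1 = 6q − 1 ⇒ q = 2/7.

5/7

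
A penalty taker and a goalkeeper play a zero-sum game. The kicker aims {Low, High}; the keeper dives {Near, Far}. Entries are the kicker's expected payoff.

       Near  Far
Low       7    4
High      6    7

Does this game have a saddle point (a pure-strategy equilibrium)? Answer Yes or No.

Row minima: Low → 4, High → 6; maximin = 6.
Column maxima: Near → 7, Far → 7; minimax = 7.
6 ≠ 7, so no pure-strategy equilibrium exists.

No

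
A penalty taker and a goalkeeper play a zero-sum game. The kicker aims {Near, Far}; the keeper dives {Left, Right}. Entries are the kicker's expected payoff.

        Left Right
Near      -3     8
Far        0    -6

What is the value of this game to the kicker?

-18/17

Row minima: Near → -3, Far → -6; maximin = -3.
Column maxima: Left → 0, Right → 8; minimax = 0.
-3 ≠ 0, so there is no saddle point; optimal play is mixed.
Let the kicker play Near with probability p. Expected payoff against Left: (-3)p + 0(1−p) = −3p; against Right: 8p + (-6)(1−p) = 14p − 6.
Setting these equal: −3p = 14p − 6 ⇒ −17p = -6 ⇒ p = 6/17, and the value is (-3)·(6/17) = -18/17.
For the keeper: with q = P(Left), equating Near's and Far's payoffs gives −11q + 8 = 6q − 6 ⇒ q = 14/17.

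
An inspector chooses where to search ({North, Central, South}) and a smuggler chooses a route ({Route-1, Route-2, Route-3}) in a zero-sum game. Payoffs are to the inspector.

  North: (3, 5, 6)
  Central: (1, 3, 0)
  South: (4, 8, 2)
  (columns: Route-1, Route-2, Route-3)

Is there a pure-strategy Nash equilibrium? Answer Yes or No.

Row minima: North → 3, Central → 0, South → 2; maximin = 3.
Column maxima: Route-1 → 4, Route-2 → 8, Route-3 → 6; minimax = 4.
3 ≠ 4, so no pure-strategy equilibrium exists.

No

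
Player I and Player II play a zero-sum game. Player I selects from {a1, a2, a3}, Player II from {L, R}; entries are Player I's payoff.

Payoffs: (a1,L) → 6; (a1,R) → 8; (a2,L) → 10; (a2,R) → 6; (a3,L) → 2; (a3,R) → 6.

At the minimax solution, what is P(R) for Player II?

2/3

Row minima: a1 → 6, a2 → 6, a3 → 2; maximin = 6.
Column maxima: L → 10, R → 8; minimax = 8.
6 ≠ 8, so there is no saddle point; optimal play is mixed.
a3 is strictly dominated by a1, so Player I never plays it.
On the remaining 2×2 (a1, a2 vs L, R):
Let Player I play a1 with probability p. Expected payoff against L: 6p + 10(1−p) = −4p + 10; against R: 8p + 6(1−p) = 2p + 6.
Setting these equal: −4p + 10 = 2p + 6 ⇒ −6p = -4 ⇒ p = 2/3, and the value is (-4)·(2/3) + 10 = 22/3.
For Player II: with q = P(L), equating a1's and a2's payoffs gives −2q + 8 = 4q + 6 ⇒ q = 1/3.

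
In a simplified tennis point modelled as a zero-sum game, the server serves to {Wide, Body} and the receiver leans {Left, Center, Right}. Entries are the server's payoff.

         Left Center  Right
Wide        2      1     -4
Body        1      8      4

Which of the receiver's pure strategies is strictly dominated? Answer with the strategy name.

Center

Right holds the server's payoff strictly below Center in every row: -4 < 1, 4 < 8.
So Center is strictly dominated for the receiver.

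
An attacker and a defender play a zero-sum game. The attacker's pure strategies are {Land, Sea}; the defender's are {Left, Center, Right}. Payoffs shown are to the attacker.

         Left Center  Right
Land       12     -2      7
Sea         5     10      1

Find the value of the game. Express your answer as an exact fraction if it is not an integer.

4

Row minima: Land → -2, Sea → 1; maximin = 1.
Column maxima: Left → 12, Center → 10, Right → 7; minimax = 7.
1 ≠ 7, so there is no saddle point; optimal play is mixed.
Left is strictly dominated by Right (it gives the attacker strictly more in every row), so the defender never plays it.
On the remaining 2×2 (Land, Sea vs Center, Right):
Let the attacker play Land with probability p. Expected payoff against Center: (-2)p + 10(1−p) = −12p + 10; against Right: 7p + 1(1−p) = 6p + 1.
Setting these equal: −12p + 10 = 6p + 1 ⇒ −18p = -9 ⇒ p = 1/2, and the value is (-12)·(1/2) + 10 = 4.
For the defender: with q = P(Center), equating Land's and Sea's payoffs gives −9q + 7 = 9q + 1 ⇒ q = 1/3.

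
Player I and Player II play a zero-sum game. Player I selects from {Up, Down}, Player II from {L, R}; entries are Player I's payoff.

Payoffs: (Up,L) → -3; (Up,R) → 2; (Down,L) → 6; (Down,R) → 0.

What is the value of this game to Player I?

12/11

Row minima: Up → -3, Down → 0; maximin = 0.
Column maxima: L → 6, R → 2; minimax = 2.
0 ≠ 2, so there is no saddle point; optimal play is mixed.
Let Player I play Up with probability p. Expected payoff against L: (-3)p + 6(1−p) = −9p + 6; against R: 2p + 0(1−p) = 2p.
Setting these equal: −9p + 6 = 2p ⇒ −11p = -6 ⇒ p = 6/11, and the value is (-9)·(6/11) + 6 = 12/11.
For Player II: with q = P(L), equating Up's and Down's payoffs gives −5q + 2 = 6q ⇒ q = 2/11.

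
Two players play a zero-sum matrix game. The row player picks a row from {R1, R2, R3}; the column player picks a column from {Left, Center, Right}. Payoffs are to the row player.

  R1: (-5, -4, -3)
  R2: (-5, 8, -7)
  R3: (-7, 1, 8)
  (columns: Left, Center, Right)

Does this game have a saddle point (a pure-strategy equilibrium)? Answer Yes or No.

Yes

Row minima: R1 → -5, R2 → -7, R3 → -7; maximin = -5.
Column maxima: Left → -5, Center → 8, Right → 8; minimax = -5.
maximin = minimax = -5, so a saddle point exists.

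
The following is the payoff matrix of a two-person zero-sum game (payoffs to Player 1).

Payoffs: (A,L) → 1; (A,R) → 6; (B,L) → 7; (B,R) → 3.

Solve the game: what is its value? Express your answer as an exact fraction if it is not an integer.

13/3

Row minima: A → 1, B → 3; maximin = 3.
Column maxima: L → 7, R → 6; minimax = 6.
3 ≠ 6, so there is no saddle point; optimal play is mixed.
Let Player 1 play A with probability p. Expected payoff against L: 1p + 7(1−p) = −6p + 7; against R: 6p + 3(1−p) = 3p + 3.
Setting these equal: −6p + 7 = 3p + 3 ⇒ −9p = -4 ⇒ p = 4/9, and the value is (-6)·(4/9) + 7 = 13/3.
For Player 2: with q = P(L), equating A's and B's payoffs gives −5q + 6 = 4q + 3 ⇒ q = 1/3.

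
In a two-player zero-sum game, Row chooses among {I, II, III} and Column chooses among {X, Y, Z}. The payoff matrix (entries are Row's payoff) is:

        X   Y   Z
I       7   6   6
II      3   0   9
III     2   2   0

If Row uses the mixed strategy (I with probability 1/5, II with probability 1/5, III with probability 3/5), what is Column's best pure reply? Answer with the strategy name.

If Column plays X, Row's expected payoff is (1/5)·7 + (1/5)·3 + (3/5)·2 = 16/5.
If Column plays Y, Row's expected payoff is (1/5)·6 + (1/5)·0 + (3/5)·2 = 12/5.
If Column plays Z, Row's expected payoff is (1/5)·6 + (1/5)·9 + (3/5)·0 = 3.
Column minimizes Row's payoff; the smallest is 12/5, so the best response is Y.

Y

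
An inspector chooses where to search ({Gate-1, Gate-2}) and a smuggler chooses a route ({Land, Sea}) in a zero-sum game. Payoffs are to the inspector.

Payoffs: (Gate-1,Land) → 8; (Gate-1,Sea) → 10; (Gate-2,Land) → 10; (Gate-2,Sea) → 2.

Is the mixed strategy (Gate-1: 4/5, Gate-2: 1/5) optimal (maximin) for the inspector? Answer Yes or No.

Against Land this mix gives (4/5)·8 + (1/5)·10 = 42/5.
Against Sea this mix gives (4/5)·10 + (1/5)·2 = 42/5.
All of the smuggler's active replies (Land, Sea) yield 42/5, and no column does worse for the inspector. The mix makes the smuggler indifferent and guarantees 42/5, so it is optimal.

Yes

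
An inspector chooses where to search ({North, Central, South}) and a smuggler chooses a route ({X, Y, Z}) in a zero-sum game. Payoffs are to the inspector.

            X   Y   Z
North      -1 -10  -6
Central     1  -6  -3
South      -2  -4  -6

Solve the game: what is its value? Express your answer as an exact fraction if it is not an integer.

Row minima: North → -10, Central → -6, South → -6; maximin = -6.
Column maxima: X → 1, Y → -4, Z → -3; minimax = -4.
-6 ≠ -4, so there is no saddle point; optimal play is mixed.
North is strictly dominated by Central, so the inspector never plays it.
X is strictly dominated by Y (it gives the inspector strictly more in every row), so the smuggler never plays it.
On the remaining 2×2 (Central, South vs Y, Z):
Let the inspector play Central with probability p. Expected payoff against Y: (-6)p + (-4)(1−p) = −2p − 4; against Z: (-3)p + (-6)(1−p) = 3p − 6.
Setting these equal: −2p − 4 = 3p − 6 ⇒ −5p = -2 ⇒ p = 2/5, and the value is (-2)·(2/5) − 4 = -24/5.
For the smuggler: with q = P(Y), equating Central's and South's payoffs gives −3q − 3 = 2q − 6 ⇒ q = 3/5.

-24/5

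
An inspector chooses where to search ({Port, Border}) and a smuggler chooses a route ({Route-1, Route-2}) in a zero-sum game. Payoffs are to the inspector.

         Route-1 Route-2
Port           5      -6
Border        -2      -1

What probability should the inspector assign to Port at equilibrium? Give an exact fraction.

1/12

Row minima: Port → -6, Border → -2; maximin = -2.
Column maxima: Route-1 → 5, Route-2 → -1; minimax = -1.
-2 ≠ -1, so there is no saddle point; optimal play is mixed.
Let the inspector play Port with probability p. Expected payoff against Route-1: 5p + (-2)(1−p) = 7p − 2; against Route-2: (-6)p + (-1)(1−p) = −5p − 1.
Setting these equal: 7p − 2 = −5p − 1 ⇒ 12p = 1 ⇒ p = 1/12, and the value is (7)·(1/12) − 2 = -17/12.
For the smuggler: with q = P(Route-1), equating Port's and Border's payoffs gives 11q − 6 = −q − 1 ⇒ q = 5/12.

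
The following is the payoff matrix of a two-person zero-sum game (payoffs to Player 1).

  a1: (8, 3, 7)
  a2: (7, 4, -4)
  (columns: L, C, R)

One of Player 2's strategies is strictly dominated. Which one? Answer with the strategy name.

L

C holds Player 1's payoff strictly below L in every row: 3 < 8, 4 < 7.
So L is strictly dominated for Player 2.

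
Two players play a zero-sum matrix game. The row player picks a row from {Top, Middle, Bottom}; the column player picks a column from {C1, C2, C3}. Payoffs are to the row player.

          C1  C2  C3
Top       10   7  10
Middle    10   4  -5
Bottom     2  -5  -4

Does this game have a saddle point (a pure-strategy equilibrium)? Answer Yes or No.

Row minima: Top → 7, Middle → -5, Bottom → -5; maximin = 7.
Column maxima: C1 → 10, C2 → 7, C3 → 10; minimax = 7.
maximin = minimax = 7, so a saddle point exists.

Yes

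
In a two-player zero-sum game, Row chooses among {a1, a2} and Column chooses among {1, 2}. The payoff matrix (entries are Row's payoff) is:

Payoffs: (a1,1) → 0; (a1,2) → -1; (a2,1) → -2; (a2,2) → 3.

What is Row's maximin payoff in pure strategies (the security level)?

Row minima: a1 → -1, a2 → -2.
The best of these is -1.

-1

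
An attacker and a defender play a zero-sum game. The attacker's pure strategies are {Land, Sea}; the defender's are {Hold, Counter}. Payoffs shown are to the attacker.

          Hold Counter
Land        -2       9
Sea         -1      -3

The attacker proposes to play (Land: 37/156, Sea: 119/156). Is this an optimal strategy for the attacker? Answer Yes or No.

Against Hold this mix gives (37/156)·(-2) + (119/156)·(-1) = -193/156.
Against Counter this mix gives (37/156)·9 + (119/156)·(-3) = -2/13.
The defender will play Hold, holding the attacker to -193/156. Shifting weight toward the row that does better against Hold would raise this floor (the equalizing mix achieves -15/13 against both Hold and Counter), so the proposed strategy is not optimal.

No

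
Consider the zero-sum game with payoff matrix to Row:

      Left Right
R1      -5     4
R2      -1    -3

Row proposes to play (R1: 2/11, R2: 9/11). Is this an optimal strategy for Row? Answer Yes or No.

Against Left this mix gives (2/11)·(-5) + (9/11)·(-1) = -19/11.
Against Right this mix gives (2/11)·4 + (9/11)·(-3) = -19/11.
All of Column's active replies (Left, Right) yield -19/11, and no column does worse for Row. The mix makes Column indifferent and guarantees -19/11, so it is optimal.

Yes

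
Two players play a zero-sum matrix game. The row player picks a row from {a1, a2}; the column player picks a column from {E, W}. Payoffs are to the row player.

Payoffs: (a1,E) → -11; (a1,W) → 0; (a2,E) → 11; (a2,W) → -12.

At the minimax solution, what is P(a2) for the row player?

11/34

Row minima: a1 → -11, a2 → -12; maximin = -11.
Column maxima: E → 11, W → 0; minimax = 0.
-11 ≠ 0, so there is no saddle point; optimal play is mixed.
Let the row player play a1 with probability p. Expected payoff against E: (-11)p + 11(1−p) = −22p + 11; against W: 0p + (-12)(1−p) = 12p − 12.
Setting these equal: −22p + 11 = 12p − 12 ⇒ −34p = -23 ⇒ p = 23/34, and the value is (-22)·(23/34) + 11 = -66/17.
For the column player: with q = P(E), equating a1's and a2's payoffs gives −11q = 23q − 12 ⇒ q = 6/17.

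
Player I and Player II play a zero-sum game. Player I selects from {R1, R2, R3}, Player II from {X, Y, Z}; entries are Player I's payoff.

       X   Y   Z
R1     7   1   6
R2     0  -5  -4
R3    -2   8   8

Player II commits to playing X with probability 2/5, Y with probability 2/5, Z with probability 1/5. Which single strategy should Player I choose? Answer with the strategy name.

R1

Expected payoff of R1: (2/5)·7 + (2/5)·1 + (1/5)·6 = 22/5.
Expected payoff of R2: (2/5)·0 + (2/5)·(-5) + (1/5)·(-4) = -14/5.
Expected payoff of R3: (2/5)·(-2) + (2/5)·8 + (1/5)·8 = 4.
The largest is 22/5, so Player I's best response is R1.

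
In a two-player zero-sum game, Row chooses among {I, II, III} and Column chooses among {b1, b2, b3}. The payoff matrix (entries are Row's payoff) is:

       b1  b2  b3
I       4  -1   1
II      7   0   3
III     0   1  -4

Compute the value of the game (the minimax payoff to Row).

3/8

Row minima: I → -1, II → 0, III → -4; maximin = 0.
Column maxima: b1 → 7, b2 → 1, b3 → 3; minimax = 1.
0 ≠ 1, so there is no saddle point; optimal play is mixed.
I is strictly dominated by II, so Row never plays it.
b1 is strictly dominated by b3 (it gives Row strictly more in every row), so Column never plays it.
On the remaining 2×2 (II, III vs b2, b3):
Let Row play II with probability p. Expected payoff against b2: 0p + 1(1−p) = −p + 1; against b3: 3p + (-4)(1−p) = 7p − 4.
Setting these equal: −p + 1 = 7p − 4 ⇒ −8p = -5 ⇒ p = 5/8, and the value is (-1)·(5/8) + 1 = 3/8.
For Column: with q = P(b2), equating II's and III's payoffs gives −3q + 3 = 5q − 4 ⇒ q = 7/8.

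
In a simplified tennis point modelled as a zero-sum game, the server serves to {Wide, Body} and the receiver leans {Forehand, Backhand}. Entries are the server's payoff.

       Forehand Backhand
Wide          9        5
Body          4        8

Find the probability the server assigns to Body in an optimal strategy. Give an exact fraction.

Row minima: Wide → 5, Body → 4; maximin = 5.
Column maxima: Forehand → 9, Backhand → 8; minimax = 8.
5 ≠ 8, so there is no saddle point; optimal play is mixed.
Let the server play Wide with probability p. Expected payoff against Forehand: 9p + 4(1−p) = 5p + 4; against Backhand: 5p + 8(1−p) = −3p + 8.
Setting these equal: 5p + 4 = −3p + 8 ⇒ 8p = 4 ⇒ p = 1/2, and the value is (5)·(1/2) + 4 = 13/2.
For the receiver: with q = P(Forehand), equating Wide's and Body's payoffs gives 4q + 5 = −4q + 8 ⇒ q = 3/8.

1/2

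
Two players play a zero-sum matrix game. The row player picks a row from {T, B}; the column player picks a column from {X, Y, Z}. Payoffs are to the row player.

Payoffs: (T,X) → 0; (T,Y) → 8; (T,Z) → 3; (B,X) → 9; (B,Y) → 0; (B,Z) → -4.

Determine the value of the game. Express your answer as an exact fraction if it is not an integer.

Row minima: T → 0, B → -4; maximin = 0.
Column maxima: X → 9, Y → 8, Z → 3; minimax = 3.
0 ≠ 3, so there is no saddle point; optimal play is mixed.
Y is strictly dominated by Z (it gives the row player strictly more in every row), so the column player never plays it.
On the remaining 2×2 (T, B vs X, Z):
Let the row player play T with probability p. Expected payoff against X: 0p + 9(1−p) = −9p + 9; against Z: 3p + (-4)(1−p) = 7p − 4.
Setting these equal: −9p + 9 = 7p − 4 ⇒ −16p = -13 ⇒ p = 13/16, and the value is (-9)·(13/16) + 9 = 27/16.
For the column player: with q = P(X), equating T's and B's payoffs gives −3q + 3 = 13q − 4 ⇒ q = 7/16.

27/16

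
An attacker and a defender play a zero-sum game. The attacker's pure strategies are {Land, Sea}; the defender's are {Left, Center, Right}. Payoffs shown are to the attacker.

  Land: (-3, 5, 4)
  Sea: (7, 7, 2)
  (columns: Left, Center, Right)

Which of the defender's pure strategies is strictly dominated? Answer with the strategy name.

Right holds the attacker's payoff strictly below Center in every row: 4 < 5, 2 < 7.
So Center is strictly dominated for the defender.

Center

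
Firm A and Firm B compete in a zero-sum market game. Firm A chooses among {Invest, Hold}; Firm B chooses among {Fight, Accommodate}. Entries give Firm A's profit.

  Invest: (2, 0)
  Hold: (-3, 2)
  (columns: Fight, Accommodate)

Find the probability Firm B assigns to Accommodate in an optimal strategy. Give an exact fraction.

Row minima: Invest → 0, Hold → -3; maximin = 0.
Column maxima: Fight → 2, Accommodate → 2; minimax = 2.
0 ≠ 2, so there is no saddle point; optimal play is mixed.
Let Firm A play Invest with probability p. Expected payoff against Fight: 2p + (-3)(1−p) = 5p − 3; against Accommodate: 0p + 2(1−p) = −2p + 2.
Setting these equal: 5p − 3 = −2p + 2 ⇒ 7p = 5 ⇒ p = 5/7, and the value is (5)·(5/7) − 3 = 4/7.
For Firm B: with q = P(Fight), equating Invest's and Hold's payoffs gives 2q = −5q + 2 ⇒ q = 2/7.

5/7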